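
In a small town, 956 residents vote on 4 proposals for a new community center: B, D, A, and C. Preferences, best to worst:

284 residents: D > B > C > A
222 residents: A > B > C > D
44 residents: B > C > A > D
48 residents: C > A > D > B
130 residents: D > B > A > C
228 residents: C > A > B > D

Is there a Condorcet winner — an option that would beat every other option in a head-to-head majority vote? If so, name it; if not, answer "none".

none

Checking pairwise contests:
A beats B 498–458.
B beats D 494–462.
C beats A 604–352.
B beats C 680–276.
Every option loses at least one head-to-head, so there is no Condorcet winner.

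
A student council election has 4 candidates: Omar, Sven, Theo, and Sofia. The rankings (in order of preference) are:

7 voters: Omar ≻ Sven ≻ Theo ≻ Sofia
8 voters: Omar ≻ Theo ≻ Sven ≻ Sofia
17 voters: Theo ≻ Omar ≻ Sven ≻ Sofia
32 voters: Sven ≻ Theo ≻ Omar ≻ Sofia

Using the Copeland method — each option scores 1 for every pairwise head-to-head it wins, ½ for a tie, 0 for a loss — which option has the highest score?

Omar: beats Sofia; ties Sven; loses to Theo → score 1.5.
Sven: beats Theo and Sofia; ties Omar → score 2.5.
Theo: beats Omar and Sofia; loses to Sven → score 2.
Sofia: loses to Omar, Sven, and Theo → score 0.
Sven has the best pairwise record.

Sven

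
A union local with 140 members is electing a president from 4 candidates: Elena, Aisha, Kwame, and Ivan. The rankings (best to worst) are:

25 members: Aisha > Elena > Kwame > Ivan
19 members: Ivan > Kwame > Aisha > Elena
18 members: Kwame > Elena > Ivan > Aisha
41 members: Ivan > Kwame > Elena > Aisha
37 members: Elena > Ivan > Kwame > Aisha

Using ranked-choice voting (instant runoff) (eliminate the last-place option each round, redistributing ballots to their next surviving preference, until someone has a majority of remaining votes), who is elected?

Elena

Round 1: Elena 37, Aisha 25, Kwame 18, Ivan 60. Eliminate Kwame.
Round 2: Elena 55, Aisha 25, Ivan 60. Eliminate Aisha.
Round 3: Elena 80, Ivan 60. Elena has a majority.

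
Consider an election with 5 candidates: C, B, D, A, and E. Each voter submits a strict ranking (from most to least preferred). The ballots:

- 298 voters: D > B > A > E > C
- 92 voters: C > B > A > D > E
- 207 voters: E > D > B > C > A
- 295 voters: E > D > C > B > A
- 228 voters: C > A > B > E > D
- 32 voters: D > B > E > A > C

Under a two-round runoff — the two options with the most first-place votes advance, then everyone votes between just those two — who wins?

Round 1 first-place votes: C 320, B 0, D 330, A 0, E 502.
E and D advance.
Runoff: E is preferred to D by 730 voters; D by 422.
E wins the runoff.

E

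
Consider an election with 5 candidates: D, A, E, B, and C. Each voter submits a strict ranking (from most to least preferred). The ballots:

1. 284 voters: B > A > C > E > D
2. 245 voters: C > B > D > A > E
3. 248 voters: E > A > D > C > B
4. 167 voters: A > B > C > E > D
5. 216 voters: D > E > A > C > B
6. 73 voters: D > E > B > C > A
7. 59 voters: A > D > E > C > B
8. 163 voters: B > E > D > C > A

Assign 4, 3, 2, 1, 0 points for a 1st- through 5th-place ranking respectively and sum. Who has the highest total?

A

D: 284·0 + 245·2 + 248·2 + 167·0 + 216·4 + 73·4 + 59·3 + 163·2 = 2645
A: 284·3 + 245·1 + 248·3 + 167·4 + 216·2 + 73·0 + 59·4 + 163·0 = 3177
E: 284·1 + 245·0 + 248·4 + 167·1 + 216·3 + 73·3 + 59·2 + 163·3 = 2917
B: 284·4 + 245·3 + 248·0 + 167·3 + 216·0 + 73·2 + 59·0 + 163·4 = 3170
C: 284·2 + 245·4 + 248·1 + 167·2 + 216·1 + 73·1 + 59·1 + 163·1 = 2641
A has the highest Borda score (3177).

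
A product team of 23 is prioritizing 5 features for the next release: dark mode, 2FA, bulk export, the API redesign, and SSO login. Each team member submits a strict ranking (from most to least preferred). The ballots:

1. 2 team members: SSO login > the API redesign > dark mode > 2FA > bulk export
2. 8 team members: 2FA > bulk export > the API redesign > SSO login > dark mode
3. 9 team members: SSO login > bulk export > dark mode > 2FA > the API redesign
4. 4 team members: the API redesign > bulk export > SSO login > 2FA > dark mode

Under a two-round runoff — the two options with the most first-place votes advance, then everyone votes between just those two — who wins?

SSO login

Round 1 first-place votes: dark mode 0, 2FA 8, bulk export 0, the API redesign 4, SSO login 11.
SSO login and 2FA advance.
Runoff: SSO login is preferred to 2FA by 15 voters; 2FA by 8.
SSO login wins the runoff.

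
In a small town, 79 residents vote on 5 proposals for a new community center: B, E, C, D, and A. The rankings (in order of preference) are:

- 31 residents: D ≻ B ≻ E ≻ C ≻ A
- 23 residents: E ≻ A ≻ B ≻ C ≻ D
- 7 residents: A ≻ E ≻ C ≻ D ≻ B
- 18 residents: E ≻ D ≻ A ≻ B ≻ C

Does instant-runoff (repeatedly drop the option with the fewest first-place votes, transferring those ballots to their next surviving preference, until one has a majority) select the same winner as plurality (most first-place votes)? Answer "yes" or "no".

yes

Instant-runoff — R1 B 0, E 41, C 0, D 31, A 7 (E winner). Winner: E.
Plurality — first-place votes: B 0, E 41, C 0, D 31, A 7. Winner: E.
The two methods agree.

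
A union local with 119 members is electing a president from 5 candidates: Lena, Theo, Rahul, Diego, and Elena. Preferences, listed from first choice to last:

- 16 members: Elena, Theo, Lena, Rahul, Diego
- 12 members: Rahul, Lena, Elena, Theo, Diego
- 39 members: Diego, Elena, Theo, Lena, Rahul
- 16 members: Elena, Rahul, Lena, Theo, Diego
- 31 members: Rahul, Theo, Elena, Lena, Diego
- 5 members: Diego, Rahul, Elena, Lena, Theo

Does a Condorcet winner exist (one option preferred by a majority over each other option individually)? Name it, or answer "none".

Elena

Elena vs Lena: 107–12 for Elena.
Elena vs Theo: 88–31 for Elena.
Elena vs Rahul: 71–48 for Elena.
Elena vs Diego: 75–44 for Elena.
Elena beats every other option head-to-head.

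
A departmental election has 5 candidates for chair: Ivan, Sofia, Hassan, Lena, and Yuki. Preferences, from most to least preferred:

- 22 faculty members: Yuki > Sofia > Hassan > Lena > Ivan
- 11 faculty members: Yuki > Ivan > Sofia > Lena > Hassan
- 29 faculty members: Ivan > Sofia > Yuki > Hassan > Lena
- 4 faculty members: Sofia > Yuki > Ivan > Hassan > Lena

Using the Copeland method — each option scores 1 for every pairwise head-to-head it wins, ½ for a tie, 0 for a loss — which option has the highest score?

Yuki

Ivan: beats Sofia, Hassan, and Lena; loses to Yuki → score 3.
Sofia: beats Hassan and Lena; ties Yuki; loses to Ivan → score 2.5.
Hassan: beats Lena; loses to Ivan, Sofia, and Yuki → score 1.
Lena: loses to Ivan, Sofia, Hassan, and Yuki → score 0.
Yuki: beats Ivan, Hassan, and Lena; ties Sofia → score 3.5.
Yuki has the best pairwise record.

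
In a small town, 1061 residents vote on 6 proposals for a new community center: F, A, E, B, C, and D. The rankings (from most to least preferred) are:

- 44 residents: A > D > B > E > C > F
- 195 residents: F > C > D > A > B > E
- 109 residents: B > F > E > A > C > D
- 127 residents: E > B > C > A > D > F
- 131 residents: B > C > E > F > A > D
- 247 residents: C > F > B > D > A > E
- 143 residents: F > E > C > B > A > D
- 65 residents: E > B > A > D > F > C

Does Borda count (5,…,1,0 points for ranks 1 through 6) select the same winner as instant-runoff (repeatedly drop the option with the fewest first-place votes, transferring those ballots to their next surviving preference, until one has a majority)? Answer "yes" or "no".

no

Borda — scores: F 3441, A 1798, E 2340, B 3322, C 3502, D 1512. Winner: C.
Instant-runoff — R1 F 338, A 44, E 192, B 240, C 247, D 0 (D out); R2 F 338, A 44, E 192, B 240, C 247 (A out); R3 F 338, E 192, B 284, C 247 (E out); R4 F 338, B 476, C 247 (C out); R5 F 585, B 476 (F winner). Winner: F.
The two methods disagree.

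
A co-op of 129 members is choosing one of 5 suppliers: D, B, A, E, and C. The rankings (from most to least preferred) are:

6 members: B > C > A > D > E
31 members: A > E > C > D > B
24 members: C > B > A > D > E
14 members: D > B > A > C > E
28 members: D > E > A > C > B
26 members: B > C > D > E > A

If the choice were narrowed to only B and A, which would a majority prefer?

Voters preferring B to A: 70; preferring A to B: 59.
B wins the head-to-head.

B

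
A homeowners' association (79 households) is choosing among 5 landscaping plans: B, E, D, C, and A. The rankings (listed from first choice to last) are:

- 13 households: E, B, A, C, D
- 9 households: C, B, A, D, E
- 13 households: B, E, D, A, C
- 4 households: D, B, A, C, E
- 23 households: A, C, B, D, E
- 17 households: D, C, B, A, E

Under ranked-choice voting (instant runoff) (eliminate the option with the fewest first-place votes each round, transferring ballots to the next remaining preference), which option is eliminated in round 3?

Round 1: B 13, E 13, D 21, C 9, A 23. Eliminate C.
Round 2: B 22, E 13, D 21, A 23. Eliminate E.
Round 3: B 35, D 21, A 23. Eliminate D.

D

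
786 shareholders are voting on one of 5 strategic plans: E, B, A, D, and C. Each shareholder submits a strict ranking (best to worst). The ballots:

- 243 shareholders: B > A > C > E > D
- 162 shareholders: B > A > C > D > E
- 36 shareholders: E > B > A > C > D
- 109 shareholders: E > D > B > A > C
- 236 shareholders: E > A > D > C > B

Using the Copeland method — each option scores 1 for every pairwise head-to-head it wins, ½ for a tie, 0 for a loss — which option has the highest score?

B

E: beats D; loses to B, A, and C → score 1.
B: beats E, A, D, and C → score 4.
A: beats E, D, and C; loses to B → score 3.
D: loses to E, B, A, and C → score 0.
C: beats E and D; loses to B and A → score 2.
B has the best pairwise record.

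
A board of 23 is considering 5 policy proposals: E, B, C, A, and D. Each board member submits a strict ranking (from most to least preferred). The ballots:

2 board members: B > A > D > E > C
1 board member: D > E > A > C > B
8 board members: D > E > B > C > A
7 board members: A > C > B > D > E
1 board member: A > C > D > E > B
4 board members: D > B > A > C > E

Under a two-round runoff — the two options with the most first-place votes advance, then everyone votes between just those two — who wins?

Round 1 first-place votes: E 0, B 2, C 0, A 8, D 13.
D and A advance.
Runoff: D is preferred to A by 13 voters; A by 10.
D wins the runoff.

D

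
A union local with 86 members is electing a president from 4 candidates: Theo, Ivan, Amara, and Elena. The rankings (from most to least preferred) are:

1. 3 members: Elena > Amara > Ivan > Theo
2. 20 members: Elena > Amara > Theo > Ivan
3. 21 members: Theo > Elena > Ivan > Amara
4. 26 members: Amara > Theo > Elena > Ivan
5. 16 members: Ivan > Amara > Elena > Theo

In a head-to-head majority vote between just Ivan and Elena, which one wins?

Voters preferring Ivan to Elena: 16; preferring Elena to Ivan: 70.
Elena wins the head-to-head.

Elena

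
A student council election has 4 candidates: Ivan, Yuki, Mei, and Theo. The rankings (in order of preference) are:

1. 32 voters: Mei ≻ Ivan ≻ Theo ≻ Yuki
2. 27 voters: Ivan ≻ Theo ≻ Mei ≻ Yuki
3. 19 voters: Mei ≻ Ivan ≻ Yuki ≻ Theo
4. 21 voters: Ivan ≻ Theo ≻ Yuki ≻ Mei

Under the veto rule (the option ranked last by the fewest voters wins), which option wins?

Last-place votes: Ivan 0, Yuki 59, Mei 21, Theo 19.
Ivan is ranked last by the fewest voters, so Ivan wins.

Ivan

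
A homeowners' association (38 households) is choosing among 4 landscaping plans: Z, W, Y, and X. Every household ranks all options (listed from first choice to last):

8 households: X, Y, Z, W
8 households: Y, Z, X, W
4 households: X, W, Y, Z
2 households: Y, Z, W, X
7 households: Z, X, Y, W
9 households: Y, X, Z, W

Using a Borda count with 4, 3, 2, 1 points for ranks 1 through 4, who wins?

Y

Z: 8·2 + 8·3 + 4·1 + 2·3 + 7·4 + 9·2 = 96
W: 8·1 + 8·1 + 4·3 + 2·2 + 7·1 + 9·1 = 48
Y: 8·3 + 8·4 + 4·2 + 2·4 + 7·2 + 9·4 = 122
X: 8·4 + 8·2 + 4·4 + 2·1 + 7·3 + 9·3 = 114
Y has the highest Borda score (122).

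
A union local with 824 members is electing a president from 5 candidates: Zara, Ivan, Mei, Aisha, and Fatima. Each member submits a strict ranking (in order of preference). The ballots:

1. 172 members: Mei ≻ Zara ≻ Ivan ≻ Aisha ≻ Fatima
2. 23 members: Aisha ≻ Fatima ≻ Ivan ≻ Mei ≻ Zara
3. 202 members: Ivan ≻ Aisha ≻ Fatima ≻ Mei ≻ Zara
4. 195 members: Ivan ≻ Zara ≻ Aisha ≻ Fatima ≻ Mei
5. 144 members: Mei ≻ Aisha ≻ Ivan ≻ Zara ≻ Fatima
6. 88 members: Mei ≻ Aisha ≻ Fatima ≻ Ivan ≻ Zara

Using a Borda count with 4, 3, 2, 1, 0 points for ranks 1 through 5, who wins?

Zara: 172·3 + 23·0 + 202·0 + 195·3 + 144·1 + 88·0 = 1245
Ivan: 172·2 + 23·2 + 202·4 + 195·4 + 144·2 + 88·1 = 2354
Mei: 172·4 + 23·1 + 202·1 + 195·0 + 144·4 + 88·4 = 1841
Aisha: 172·1 + 23·4 + 202·3 + 195·2 + 144·3 + 88·3 = 1956
Fatima: 172·0 + 23·3 + 202·2 + 195·1 + 144·0 + 88·2 = 844
Ivan has the highest Borda score (2354).

Ivan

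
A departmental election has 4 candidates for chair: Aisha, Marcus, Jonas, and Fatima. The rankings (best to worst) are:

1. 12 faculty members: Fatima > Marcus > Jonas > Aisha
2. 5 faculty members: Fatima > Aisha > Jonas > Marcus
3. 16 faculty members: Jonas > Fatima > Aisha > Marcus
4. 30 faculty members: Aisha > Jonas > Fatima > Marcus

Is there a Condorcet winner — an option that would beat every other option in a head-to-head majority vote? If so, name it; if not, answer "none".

none

Checking pairwise contests:
Fatima beats Aisha 33–30.
Aisha beats Marcus 51–12.
Aisha beats Jonas 35–28.
Jonas beats Fatima 46–17.
Every option loses at least one head-to-head, so there is no Condorcet winner.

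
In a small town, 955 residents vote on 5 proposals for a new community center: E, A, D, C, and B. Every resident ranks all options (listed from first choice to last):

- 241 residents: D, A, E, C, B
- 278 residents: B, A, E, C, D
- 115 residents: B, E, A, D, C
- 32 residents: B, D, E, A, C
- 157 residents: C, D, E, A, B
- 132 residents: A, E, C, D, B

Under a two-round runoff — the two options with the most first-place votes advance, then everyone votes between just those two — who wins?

D

Round 1 first-place votes: E 0, A 132, D 241, C 157, B 425.
B and D advance.
Runoff: B is preferred to D by 425 voters; D by 530.
D wins the runoff.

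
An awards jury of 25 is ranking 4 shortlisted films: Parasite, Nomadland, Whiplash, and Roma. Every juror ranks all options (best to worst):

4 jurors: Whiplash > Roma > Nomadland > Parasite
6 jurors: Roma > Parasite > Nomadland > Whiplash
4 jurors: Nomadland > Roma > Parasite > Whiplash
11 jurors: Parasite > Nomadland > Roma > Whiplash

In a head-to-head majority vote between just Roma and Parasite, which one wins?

Roma

Voters preferring Roma to Parasite: 14; preferring Parasite to Roma: 11.
Roma wins the head-to-head.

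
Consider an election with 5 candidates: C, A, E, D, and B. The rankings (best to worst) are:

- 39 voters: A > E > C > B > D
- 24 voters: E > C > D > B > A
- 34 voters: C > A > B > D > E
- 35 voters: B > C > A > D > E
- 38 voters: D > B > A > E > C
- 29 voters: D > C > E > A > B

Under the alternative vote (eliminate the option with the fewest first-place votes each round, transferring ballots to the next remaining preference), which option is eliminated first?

E

Round 1: C 34, A 39, E 24, D 67, B 35. Eliminate E.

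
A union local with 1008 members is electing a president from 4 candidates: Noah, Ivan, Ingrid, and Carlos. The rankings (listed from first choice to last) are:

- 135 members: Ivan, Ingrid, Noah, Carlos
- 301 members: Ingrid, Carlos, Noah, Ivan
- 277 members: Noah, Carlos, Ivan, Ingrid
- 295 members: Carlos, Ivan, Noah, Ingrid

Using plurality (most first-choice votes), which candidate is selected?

Ingrid

First-place votes: Noah 277, Ivan 135, Ingrid 301, Carlos 295.
Ingrid has the most first-place votes.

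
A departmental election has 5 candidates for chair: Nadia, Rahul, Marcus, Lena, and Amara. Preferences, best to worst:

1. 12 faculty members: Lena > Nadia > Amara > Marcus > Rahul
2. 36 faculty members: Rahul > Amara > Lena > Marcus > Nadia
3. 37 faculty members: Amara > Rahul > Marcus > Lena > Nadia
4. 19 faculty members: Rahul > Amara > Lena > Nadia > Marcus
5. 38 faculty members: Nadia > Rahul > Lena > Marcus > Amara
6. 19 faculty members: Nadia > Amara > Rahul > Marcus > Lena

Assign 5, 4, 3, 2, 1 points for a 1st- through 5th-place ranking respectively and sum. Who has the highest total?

Nadia: 12·4 + 36·1 + 37·1 + 19·2 + 38·5 + 19·5 = 444
Rahul: 12·1 + 36·5 + 37·4 + 19·5 + 38·4 + 19·3 = 644
Marcus: 12·2 + 36·2 + 37·3 + 19·1 + 38·2 + 19·2 = 340
Lena: 12·5 + 36·3 + 37·2 + 19·3 + 38·3 + 19·1 = 432
Amara: 12·3 + 36·4 + 37·5 + 19·4 + 38·1 + 19·4 = 555
Rahul has the highest Borda score (644).

Rahul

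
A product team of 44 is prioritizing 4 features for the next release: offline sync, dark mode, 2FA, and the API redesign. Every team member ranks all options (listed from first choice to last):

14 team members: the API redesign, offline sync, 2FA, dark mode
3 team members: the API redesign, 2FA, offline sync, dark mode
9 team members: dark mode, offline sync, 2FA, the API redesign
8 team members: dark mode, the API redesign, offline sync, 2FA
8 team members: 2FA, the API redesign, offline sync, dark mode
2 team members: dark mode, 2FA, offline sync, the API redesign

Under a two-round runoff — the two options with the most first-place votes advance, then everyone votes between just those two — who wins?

the API redesign

Round 1 first-place votes: offline sync 0, dark mode 19, 2FA 8, the API redesign 17.
dark mode and the API redesign advance.
Runoff: dark mode is preferred to the API redesign by 19 voters; the API redesign by 25.
the API redesign wins the runoff.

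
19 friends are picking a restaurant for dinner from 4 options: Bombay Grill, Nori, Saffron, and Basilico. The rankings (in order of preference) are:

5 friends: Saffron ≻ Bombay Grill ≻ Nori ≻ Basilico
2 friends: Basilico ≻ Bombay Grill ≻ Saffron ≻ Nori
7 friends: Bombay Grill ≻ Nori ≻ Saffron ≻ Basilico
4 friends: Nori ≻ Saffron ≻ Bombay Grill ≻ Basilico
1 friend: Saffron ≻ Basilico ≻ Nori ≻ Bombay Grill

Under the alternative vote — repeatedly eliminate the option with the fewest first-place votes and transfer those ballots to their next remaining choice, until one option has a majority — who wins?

Round 1: Bombay Grill 7, Nori 4, Saffron 6, Basilico 2. Eliminate Basilico.
Round 2: Bombay Grill 9, Nori 4, Saffron 6. Eliminate Nori.
Round 3: Bombay Grill 9, Saffron 10. Saffron has a majority.

Saffron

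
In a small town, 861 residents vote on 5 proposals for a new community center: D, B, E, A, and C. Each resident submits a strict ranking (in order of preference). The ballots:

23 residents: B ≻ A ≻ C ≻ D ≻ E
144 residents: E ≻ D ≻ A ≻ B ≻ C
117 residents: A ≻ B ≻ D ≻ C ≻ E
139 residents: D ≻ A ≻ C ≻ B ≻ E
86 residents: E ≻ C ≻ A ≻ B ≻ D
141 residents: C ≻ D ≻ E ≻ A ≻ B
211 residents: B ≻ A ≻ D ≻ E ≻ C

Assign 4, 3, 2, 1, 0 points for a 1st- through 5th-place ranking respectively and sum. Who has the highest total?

D: 23·1 + 144·3 + 117·2 + 139·4 + 86·0 + 141·3 + 211·2 = 2090
B: 23·4 + 144·1 + 117·3 + 139·1 + 86·1 + 141·0 + 211·4 = 1656
E: 23·0 + 144·4 + 117·0 + 139·0 + 86·4 + 141·2 + 211·1 = 1413
A: 23·3 + 144·2 + 117·4 + 139·3 + 86·2 + 141·1 + 211·3 = 2188
C: 23·2 + 144·0 + 117·1 + 139·2 + 86·3 + 141·4 + 211·0 = 1263
A has the highest Borda score (2188).

A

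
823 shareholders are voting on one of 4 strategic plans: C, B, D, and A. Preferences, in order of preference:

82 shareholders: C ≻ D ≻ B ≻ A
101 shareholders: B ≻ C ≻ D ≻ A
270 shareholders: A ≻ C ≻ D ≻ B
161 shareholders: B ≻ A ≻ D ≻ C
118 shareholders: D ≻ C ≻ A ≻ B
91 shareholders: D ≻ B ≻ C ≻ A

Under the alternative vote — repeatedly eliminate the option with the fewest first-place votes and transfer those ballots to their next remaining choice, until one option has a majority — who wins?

Round 1: C 82, B 262, D 209, A 270. Eliminate C.
Round 2: B 262, D 291, A 270. Eliminate B.
Round 3: D 392, A 431. A has a majority.

A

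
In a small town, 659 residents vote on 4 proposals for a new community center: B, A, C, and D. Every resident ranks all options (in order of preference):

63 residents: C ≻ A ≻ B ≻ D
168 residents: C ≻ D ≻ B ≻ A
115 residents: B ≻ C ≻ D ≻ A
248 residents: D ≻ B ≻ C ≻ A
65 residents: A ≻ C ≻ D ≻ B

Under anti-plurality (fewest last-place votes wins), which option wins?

C

Last-place votes: B 65, A 531, C 0, D 63.
C is ranked last by the fewest voters, so C wins.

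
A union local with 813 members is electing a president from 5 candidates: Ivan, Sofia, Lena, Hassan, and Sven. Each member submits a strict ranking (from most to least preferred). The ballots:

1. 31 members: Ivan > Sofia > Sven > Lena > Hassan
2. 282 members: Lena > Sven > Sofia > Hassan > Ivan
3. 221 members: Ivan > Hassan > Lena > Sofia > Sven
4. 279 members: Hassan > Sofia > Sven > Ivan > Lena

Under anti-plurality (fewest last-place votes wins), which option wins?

Sofia

Last-place votes: Ivan 282, Sofia 0, Lena 279, Hassan 31, Sven 221.
Sofia is ranked last by the fewest voters, so Sofia wins.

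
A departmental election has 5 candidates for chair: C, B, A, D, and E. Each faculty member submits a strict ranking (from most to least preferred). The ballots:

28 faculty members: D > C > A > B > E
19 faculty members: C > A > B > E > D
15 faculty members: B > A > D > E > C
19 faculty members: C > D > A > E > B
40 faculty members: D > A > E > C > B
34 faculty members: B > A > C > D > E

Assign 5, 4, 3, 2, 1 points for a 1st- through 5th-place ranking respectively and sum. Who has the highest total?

C: 28·4 + 19·5 + 15·1 + 19·5 + 40·2 + 34·3 = 499
B: 28·2 + 19·3 + 15·5 + 19·1 + 40·1 + 34·5 = 417
A: 28·3 + 19·4 + 15·4 + 19·3 + 40·4 + 34·4 = 573
D: 28·5 + 19·1 + 15·3 + 19·4 + 40·5 + 34·2 = 548
E: 28·1 + 19·2 + 15·2 + 19·2 + 40·3 + 34·1 = 288
A has the highest Borda score (573).

A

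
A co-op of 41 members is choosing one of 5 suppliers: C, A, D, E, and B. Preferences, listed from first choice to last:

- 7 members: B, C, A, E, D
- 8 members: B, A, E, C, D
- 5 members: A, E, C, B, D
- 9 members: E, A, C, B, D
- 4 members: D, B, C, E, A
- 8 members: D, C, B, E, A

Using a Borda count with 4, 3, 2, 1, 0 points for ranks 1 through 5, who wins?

B

C: 7·3 + 8·1 + 5·2 + 9·2 + 4·2 + 8·3 = 89
A: 7·2 + 8·3 + 5·4 + 9·3 + 4·0 + 8·0 = 85
D: 7·0 + 8·0 + 5·0 + 9·0 + 4·4 + 8·4 = 48
E: 7·1 + 8·2 + 5·3 + 9·4 + 4·1 + 8·1 = 86
B: 7·4 + 8·4 + 5·1 + 9·1 + 4·3 + 8·2 = 102
B has the highest Borda score (102).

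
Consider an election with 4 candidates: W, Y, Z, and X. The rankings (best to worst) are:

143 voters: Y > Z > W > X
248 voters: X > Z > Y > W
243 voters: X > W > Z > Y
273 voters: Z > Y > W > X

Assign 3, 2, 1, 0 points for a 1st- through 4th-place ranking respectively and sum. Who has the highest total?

W: 143·1 + 248·0 + 243·2 + 273·1 = 902
Y: 143·3 + 248·1 + 243·0 + 273·2 = 1223
Z: 143·2 + 248·2 + 243·1 + 273·3 = 1844
X: 143·0 + 248·3 + 243·3 + 273·0 = 1473
Z has the highest Borda score (1844).

Z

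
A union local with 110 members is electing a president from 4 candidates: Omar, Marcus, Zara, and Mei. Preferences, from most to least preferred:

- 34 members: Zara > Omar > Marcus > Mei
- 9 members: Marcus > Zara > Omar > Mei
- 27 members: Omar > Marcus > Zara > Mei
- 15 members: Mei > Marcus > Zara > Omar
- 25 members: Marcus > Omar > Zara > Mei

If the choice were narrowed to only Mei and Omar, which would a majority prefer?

Omar

Voters preferring Mei to Omar: 15; preferring Omar to Mei: 95.
Omar wins the head-to-head.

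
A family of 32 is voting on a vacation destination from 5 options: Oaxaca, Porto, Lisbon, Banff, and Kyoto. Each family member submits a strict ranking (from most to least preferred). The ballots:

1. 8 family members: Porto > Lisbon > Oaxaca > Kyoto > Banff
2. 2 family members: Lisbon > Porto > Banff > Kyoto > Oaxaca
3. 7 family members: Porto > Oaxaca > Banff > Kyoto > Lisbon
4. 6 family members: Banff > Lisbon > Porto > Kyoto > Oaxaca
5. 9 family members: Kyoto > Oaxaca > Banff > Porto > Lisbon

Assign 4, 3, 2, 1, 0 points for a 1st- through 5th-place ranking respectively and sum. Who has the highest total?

Porto

Oaxaca: 8·2 + 2·0 + 7·3 + 6·0 + 9·3 = 64
Porto: 8·4 + 2·3 + 7·4 + 6·2 + 9·1 = 87
Lisbon: 8·3 + 2·4 + 7·0 + 6·3 + 9·0 = 50
Banff: 8·0 + 2·2 + 7·2 + 6·4 + 9·2 = 60
Kyoto: 8·1 + 2·1 + 7·1 + 6·1 + 9·4 = 59
Porto has the highest Borda score (87).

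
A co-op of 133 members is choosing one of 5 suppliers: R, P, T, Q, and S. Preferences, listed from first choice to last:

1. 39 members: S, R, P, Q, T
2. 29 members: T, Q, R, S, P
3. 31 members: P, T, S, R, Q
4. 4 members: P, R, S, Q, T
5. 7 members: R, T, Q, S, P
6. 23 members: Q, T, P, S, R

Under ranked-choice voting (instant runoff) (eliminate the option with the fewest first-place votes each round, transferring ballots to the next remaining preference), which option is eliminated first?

R

Round 1: R 7, P 35, T 29, Q 23, S 39. Eliminate R.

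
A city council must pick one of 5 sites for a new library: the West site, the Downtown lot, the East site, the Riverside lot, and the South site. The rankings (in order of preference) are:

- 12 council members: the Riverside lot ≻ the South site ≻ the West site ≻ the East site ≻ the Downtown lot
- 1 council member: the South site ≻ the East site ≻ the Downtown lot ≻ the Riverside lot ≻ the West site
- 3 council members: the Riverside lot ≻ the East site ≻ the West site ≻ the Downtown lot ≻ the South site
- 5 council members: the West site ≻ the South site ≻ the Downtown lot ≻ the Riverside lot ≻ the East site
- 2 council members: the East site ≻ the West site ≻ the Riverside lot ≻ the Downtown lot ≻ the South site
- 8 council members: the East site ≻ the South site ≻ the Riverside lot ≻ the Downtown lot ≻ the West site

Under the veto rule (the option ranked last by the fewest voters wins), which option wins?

Last-place votes: the West site 9, the Downtown lot 12, the East site 5, the Riverside lot 0, the South site 5.
the Riverside lot is ranked last by the fewest voters, so the Riverside lot wins.

the Riverside lot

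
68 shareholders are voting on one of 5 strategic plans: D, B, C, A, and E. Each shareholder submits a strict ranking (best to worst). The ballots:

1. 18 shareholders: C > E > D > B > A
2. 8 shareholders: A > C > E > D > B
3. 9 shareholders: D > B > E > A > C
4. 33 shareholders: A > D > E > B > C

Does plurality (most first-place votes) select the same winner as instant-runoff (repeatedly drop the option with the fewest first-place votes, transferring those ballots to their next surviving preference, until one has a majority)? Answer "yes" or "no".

yes

Plurality — first-place votes: D 9, B 0, C 18, A 41, E 0. Winner: A.
Instant-runoff — R1 D 9, B 0, C 18, A 41, E 0 (A winner). Winner: A.
The two methods agree.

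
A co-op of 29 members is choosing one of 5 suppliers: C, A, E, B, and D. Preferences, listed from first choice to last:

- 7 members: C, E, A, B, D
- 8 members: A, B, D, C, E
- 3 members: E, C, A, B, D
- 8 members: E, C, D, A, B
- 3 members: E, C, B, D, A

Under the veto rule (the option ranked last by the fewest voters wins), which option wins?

C

Last-place votes: C 0, A 3, E 8, B 8, D 10.
C is ranked last by the fewest voters, so C wins.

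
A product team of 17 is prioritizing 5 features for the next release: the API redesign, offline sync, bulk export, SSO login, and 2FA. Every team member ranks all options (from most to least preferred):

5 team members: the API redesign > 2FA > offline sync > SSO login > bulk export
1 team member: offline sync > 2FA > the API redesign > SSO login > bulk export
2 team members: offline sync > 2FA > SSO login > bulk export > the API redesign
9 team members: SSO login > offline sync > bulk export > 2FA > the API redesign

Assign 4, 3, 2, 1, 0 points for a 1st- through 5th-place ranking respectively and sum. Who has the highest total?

offline sync

the API redesign: 5·4 + 1·2 + 2·0 + 9·0 = 22
offline sync: 5·2 + 1·4 + 2·4 + 9·3 = 49
bulk export: 5·0 + 1·0 + 2·1 + 9·2 = 20
SSO login: 5·1 + 1·1 + 2·2 + 9·4 = 46
2FA: 5·3 + 1·3 + 2·3 + 9·1 = 33
offline sync has the highest Borda score (49).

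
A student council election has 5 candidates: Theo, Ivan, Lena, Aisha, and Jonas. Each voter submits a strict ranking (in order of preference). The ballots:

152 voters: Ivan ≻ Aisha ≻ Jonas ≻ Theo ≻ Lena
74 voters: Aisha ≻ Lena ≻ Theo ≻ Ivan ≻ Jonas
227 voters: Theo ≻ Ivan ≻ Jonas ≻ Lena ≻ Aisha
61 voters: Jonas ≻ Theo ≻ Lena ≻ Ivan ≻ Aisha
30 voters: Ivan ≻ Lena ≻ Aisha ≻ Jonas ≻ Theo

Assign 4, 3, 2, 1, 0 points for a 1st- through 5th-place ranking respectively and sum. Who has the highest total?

Ivan

Theo: 152·1 + 74·2 + 227·4 + 61·3 + 30·0 = 1391
Ivan: 152·4 + 74·1 + 227·3 + 61·1 + 30·4 = 1544
Lena: 152·0 + 74·3 + 227·1 + 61·2 + 30·3 = 661
Aisha: 152·3 + 74·4 + 227·0 + 61·0 + 30·2 = 812
Jonas: 152·2 + 74·0 + 227·2 + 61·4 + 30·1 = 1032
Ivan has the highest Borda score (1544).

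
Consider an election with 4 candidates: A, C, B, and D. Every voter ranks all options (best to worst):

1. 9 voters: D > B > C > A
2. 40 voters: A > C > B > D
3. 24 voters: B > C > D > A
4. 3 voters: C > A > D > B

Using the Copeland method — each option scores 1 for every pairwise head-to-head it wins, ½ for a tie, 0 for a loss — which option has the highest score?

A

A: beats C, B, and D → score 3.
C: beats B and D; loses to A → score 2.
B: beats D; loses to A and C → score 1.
D: loses to A, C, and B → score 0.
A has the best pairwise record.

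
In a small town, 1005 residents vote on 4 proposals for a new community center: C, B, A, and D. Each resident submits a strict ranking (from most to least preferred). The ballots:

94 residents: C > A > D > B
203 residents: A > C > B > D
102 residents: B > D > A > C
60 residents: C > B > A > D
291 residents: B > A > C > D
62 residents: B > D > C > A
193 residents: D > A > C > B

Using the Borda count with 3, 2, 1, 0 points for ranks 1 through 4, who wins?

C: 94·3 + 203·2 + 102·0 + 60·3 + 291·1 + 62·1 + 193·1 = 1414
B: 94·0 + 203·1 + 102·3 + 60·2 + 291·3 + 62·3 + 193·0 = 1688
A: 94·2 + 203·3 + 102·1 + 60·1 + 291·2 + 62·0 + 193·2 = 1927
D: 94·1 + 203·0 + 102·2 + 60·0 + 291·0 + 62·2 + 193·3 = 1001
A has the highest Borda score (1927).

A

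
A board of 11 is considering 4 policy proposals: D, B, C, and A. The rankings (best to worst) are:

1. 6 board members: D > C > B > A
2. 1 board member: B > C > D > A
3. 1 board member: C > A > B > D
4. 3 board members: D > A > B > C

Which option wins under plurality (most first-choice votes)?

D

First-place votes: D 9, B 1, C 1, A 0.
D has the most first-place votes.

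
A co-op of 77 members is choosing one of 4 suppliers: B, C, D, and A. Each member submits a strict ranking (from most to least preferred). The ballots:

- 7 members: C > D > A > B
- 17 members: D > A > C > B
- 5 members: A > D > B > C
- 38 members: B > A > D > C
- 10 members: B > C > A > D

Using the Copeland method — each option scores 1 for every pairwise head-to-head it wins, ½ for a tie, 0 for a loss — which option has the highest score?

B: beats C, D, and A → score 3.
C: loses to B, D, and A → score 0.
D: beats C; loses to B and A → score 1.
A: beats C and D; loses to B → score 2.
B has the best pairwise record.

B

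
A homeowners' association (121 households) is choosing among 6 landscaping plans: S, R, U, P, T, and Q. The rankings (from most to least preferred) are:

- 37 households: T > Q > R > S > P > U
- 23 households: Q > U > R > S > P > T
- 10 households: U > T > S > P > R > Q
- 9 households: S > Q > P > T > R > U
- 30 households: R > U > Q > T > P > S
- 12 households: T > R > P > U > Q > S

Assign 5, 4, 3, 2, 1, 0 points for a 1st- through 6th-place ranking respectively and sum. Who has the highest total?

Q

S: 37·2 + 23·2 + 10·3 + 9·5 + 30·0 + 12·0 = 195
R: 37·3 + 23·3 + 10·1 + 9·1 + 30·5 + 12·4 = 397
U: 37·0 + 23·4 + 10·5 + 9·0 + 30·4 + 12·2 = 286
P: 37·1 + 23·1 + 10·2 + 9·3 + 30·1 + 12·3 = 173
T: 37·5 + 23·0 + 10·4 + 9·2 + 30·2 + 12·5 = 363
Q: 37·4 + 23·5 + 10·0 + 9·4 + 30·3 + 12·1 = 401
Q has the highest Borda score (401).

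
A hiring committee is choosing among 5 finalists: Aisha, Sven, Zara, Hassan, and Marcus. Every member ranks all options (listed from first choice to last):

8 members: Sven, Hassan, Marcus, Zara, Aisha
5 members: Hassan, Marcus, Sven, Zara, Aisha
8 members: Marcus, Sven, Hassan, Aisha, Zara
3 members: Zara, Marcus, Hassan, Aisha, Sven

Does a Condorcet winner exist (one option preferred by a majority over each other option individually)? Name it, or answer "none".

none

Checking pairwise contests:
Sven beats Aisha 21–3.
Marcus beats Sven 16–8.
Sven beats Zara 21–3.
Sven beats Hassan 16–8.
Hassan beats Marcus 13–11.
Every option loses at least one head-to-head, so there is no Condorcet winner.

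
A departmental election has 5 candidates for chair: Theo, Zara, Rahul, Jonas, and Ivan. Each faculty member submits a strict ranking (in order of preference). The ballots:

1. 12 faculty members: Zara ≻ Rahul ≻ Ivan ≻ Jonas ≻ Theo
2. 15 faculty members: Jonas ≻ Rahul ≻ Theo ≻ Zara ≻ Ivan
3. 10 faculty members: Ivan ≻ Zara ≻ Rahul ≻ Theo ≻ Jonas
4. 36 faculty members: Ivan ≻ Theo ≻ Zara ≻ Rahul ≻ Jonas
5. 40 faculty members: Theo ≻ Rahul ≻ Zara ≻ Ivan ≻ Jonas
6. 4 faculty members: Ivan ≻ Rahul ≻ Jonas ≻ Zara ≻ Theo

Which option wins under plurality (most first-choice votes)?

First-place votes: Theo 40, Zara 12, Rahul 0, Jonas 15, Ivan 50.
Ivan has the most first-place votes.

Ivan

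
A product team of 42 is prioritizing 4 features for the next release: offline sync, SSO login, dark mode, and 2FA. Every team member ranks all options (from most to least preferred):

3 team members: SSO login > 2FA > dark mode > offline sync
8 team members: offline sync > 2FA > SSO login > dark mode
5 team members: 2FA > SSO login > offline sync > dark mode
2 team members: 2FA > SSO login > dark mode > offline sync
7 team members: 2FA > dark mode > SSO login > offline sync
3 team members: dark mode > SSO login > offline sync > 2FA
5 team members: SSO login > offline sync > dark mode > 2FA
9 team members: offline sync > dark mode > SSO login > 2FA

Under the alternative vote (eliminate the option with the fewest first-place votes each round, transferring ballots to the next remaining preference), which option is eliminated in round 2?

SSO login

Round 1: offline sync 17, SSO login 8, dark mode 3, 2FA 14. Eliminate dark mode.
Round 2: offline sync 17, SSO login 11, 2FA 14. Eliminate SSO login.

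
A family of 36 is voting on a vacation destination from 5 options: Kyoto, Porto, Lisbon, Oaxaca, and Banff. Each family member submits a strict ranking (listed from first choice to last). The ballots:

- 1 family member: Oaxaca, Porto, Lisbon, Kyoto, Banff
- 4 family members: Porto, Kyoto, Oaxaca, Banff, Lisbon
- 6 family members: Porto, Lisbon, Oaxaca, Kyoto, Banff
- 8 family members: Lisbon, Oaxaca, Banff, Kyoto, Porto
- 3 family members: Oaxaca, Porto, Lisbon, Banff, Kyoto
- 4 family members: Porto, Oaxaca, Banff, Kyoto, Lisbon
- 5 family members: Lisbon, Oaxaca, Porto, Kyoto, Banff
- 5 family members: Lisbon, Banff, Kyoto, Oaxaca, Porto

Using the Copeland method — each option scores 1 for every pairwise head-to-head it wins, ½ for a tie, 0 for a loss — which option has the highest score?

Kyoto: loses to Porto, Lisbon, Oaxaca, and Banff → score 0.
Porto: beats Kyoto and Banff; ties Lisbon; loses to Oaxaca → score 2.5.
Lisbon: beats Kyoto, Oaxaca, and Banff; ties Porto → score 3.5.
Oaxaca: beats Kyoto, Porto, and Banff; loses to Lisbon → score 3.
Banff: beats Kyoto; loses to Porto, Lisbon, and Oaxaca → score 1.
Lisbon has the best pairwise record.

Lisbon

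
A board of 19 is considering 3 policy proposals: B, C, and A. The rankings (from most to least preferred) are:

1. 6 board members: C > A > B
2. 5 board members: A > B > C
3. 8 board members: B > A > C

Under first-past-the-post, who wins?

B

First-place votes: B 8, C 6, A 5.
B has the most first-place votes.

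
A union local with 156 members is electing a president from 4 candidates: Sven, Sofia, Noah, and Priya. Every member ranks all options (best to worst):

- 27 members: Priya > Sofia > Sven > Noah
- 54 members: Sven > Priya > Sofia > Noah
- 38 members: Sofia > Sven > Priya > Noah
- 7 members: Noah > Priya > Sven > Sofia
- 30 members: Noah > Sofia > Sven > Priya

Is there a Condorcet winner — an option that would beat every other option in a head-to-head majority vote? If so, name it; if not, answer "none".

none

Checking pairwise contests:
Sofia beats Sven 95–61.
Priya beats Sofia 88–68.
Sven beats Noah 119–37.
Sven beats Priya 122–34.
Every option loses at least one head-to-head, so there is no Condorcet winner.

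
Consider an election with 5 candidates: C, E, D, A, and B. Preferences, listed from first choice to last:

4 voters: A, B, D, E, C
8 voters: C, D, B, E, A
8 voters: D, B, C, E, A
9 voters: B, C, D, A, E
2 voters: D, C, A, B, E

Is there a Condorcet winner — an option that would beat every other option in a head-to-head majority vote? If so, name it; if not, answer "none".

Checking pairwise contests:
B beats C 21–10.
C beats E 27–4.
C beats D 17–14.
C beats A 27–4.
D beats B 18–13.
Every option loses at least one head-to-head, so there is no Condorcet winner.

none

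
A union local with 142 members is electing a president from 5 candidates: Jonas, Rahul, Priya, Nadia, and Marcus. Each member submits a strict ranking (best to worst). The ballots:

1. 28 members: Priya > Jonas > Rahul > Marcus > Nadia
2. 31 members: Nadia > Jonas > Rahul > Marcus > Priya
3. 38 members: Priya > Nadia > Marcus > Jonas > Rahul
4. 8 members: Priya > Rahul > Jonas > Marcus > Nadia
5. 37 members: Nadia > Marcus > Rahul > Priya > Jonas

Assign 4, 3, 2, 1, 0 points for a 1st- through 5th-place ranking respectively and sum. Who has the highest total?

Nadia

Jonas: 28·3 + 31·3 + 38·1 + 8·2 + 37·0 = 231
Rahul: 28·2 + 31·2 + 38·0 + 8·3 + 37·2 = 216
Priya: 28·4 + 31·0 + 38·4 + 8·4 + 37·1 = 333
Nadia: 28·0 + 31·4 + 38·3 + 8·0 + 37·4 = 386
Marcus: 28·1 + 31·1 + 38·2 + 8·1 + 37·3 = 254
Nadia has the highest Borda score (386).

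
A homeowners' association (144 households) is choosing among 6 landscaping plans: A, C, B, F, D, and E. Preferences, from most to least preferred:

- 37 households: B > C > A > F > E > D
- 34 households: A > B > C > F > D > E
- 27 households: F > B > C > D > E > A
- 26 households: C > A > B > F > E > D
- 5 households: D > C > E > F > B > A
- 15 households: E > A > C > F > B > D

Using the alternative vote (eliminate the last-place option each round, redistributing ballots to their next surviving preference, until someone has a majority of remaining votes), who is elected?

A

Round 1: A 34, C 26, B 37, F 27, D 5, E 15. Eliminate D.
Round 2: A 34, C 31, B 37, F 27, E 15. Eliminate E.
Round 3: A 49, C 31, B 37, F 27. Eliminate F.
Round 4: A 49, C 31, B 64. Eliminate C.
Round 5: A 75, B 69. A has a majority.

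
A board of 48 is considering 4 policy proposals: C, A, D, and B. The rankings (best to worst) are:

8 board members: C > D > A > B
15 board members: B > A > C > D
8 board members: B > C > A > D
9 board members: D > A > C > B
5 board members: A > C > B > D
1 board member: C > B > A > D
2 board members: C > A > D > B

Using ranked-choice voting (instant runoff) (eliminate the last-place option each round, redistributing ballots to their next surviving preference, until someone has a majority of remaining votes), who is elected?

C

Round 1: C 11, A 5, D 9, B 23. Eliminate A.
Round 2: C 16, D 9, B 23. Eliminate D.
Round 3: C 25, B 23. C has a majority.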